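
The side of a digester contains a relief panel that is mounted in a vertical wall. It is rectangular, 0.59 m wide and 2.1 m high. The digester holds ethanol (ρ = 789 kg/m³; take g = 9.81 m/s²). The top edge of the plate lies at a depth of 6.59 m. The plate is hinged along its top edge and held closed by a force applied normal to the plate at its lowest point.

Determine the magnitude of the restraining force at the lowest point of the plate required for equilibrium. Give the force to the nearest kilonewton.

γ = ρg = 789 × 9.81 / 1000 = 7.74009 kN/m³.
The centroid lies 2.1/2 = 1.05 m below the top edge, so the centroid depth is h_c = 6.59 + 1.05 = 7.64 m.
A = 0.59 × 2.1 = 1.239 m².
Resultant F = γ·h_c·A = 7.74009 × 7.64 × 1.239 = 73.2674 kN.
I_c = b·h³/12 = 0.59 × 2.1³/12 = 0.455332 m⁴.
Centre of pressure: y_p = y_c + I_c/(y_c·A) = 7.64 + 0.455332/(7.64 × 1.239) = 7.64 + 0.048102 = 7.6881 m along the plane.
The resultant acts 1.05 + 0.048102 = 1.0981 m (along the plate) below the hinge at the top edge, so the moment about the hinge is M = F × 1.0981 = 73.2674 × 1.0981 = 80.4549 kN·m.
A normal force at the bottom, 2.1 m from the hinge, must supply this moment: P = 80.4549/2.1 = 38.3119 kN.

P ≈ 38 kN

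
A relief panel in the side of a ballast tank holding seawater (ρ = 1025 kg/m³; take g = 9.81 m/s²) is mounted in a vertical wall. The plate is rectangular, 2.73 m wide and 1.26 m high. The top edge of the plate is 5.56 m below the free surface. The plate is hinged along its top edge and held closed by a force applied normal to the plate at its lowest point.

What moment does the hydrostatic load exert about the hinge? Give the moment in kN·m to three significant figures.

γ = ρg = 1025 × 9.81 / 1000 = 10.05525 kN/m³.
The centroid lies 1.26/2 = 0.63 m below the top edge, so the centroid depth is h_c = 5.56 + 0.63 = 6.19 m.
A = 2.73 × 1.26 = 3.4398 m².
Resultant F = γ·h_c·A = 10.05525 × 6.19 × 3.4398 = 214.1 kN.
I_c = b·h³/12 = 2.73 × 1.26³/12 = 0.455086 m⁴.
Centre of pressure: y_p = y_c + I_c/(y_c·A) = 6.19 + 0.455086/(6.19 × 3.4398) = 6.19 + 0.0213732 = 6.21137 m along the plane.
The resultant acts 0.63 + 0.0213732 = 0.651373 m (along the plate) below the hinge at the top edge, so the moment about the hinge is M = F × 0.651373 = 214.1 × 0.651373 = 139.459 kN·m.

M ≈ 139 kN·m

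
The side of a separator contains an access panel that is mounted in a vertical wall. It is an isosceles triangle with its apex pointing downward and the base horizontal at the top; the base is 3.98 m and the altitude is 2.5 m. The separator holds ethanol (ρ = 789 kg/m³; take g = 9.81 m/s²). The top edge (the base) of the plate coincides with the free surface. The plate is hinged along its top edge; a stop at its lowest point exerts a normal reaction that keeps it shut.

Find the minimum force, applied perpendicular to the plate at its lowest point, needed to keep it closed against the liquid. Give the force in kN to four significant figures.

γ = ρg = 789 × 9.81 / 1000 = 7.74009 kN/m³.
With the apex down, the centroid sits h/3 = 2.5/3 = 0.833333 m below the base (the top edge), so the centroid depth is h_c = 0.833333 m.
A = ½ × 3.98 × 2.5 = 4.975 m².
Resultant F = γ·h_c·A = 7.74009 × 0.833333 × 4.975 = 32.0891 kN.
I_c = b·h³/36 = 3.98 × 2.5³/36 = 1.72743 m⁴.
Centre of pressure: y_p = y_c + I_c/(y_c·A) = 0.833333 + 1.72743/(0.833333 × 4.975) = 0.833333 + 0.416667 = 1.25 m along the plane.
The resultant acts 0.833333 + 0.416667 = 1.25 m (along the plate) below the hinge at the top edge, so the moment about the hinge is M = F × 1.25 = 32.0891 × 1.25 = 40.1114 kN·m.
A normal force at the bottom, 2.5 m from the hinge, must supply this moment: P = 40.1114/2.5 = 16.0446 kN.

P ≈ 16.04 kN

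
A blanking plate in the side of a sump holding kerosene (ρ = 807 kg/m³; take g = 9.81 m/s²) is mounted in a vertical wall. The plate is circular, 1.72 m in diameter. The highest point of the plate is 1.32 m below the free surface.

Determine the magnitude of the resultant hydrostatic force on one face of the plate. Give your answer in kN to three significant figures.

γ = ρg = 807 × 9.81 / 1000 = 7.91667 kN/m³.
The centroid is at the centre, 0.86 m below the top of the plate, so the centroid depth is h_c = 1.32 + 0.86 = 2.18 m.
A = π(0.86)² = 2.32352 m².
Resultant F = γ·h_c·A = 7.91667 × 2.18 × 2.32352 = 40.1001 kN.

F ≈ 40.1 kN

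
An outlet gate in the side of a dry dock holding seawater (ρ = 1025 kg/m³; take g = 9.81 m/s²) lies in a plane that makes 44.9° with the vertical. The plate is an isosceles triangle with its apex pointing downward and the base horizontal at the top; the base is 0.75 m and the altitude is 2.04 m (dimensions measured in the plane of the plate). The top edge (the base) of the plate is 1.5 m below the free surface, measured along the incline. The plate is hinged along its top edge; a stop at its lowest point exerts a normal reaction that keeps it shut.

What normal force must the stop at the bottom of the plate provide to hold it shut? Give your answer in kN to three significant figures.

γ = ρg = 1025 × 9.81 / 1000 = 10.05525 kN/m³.
The plate makes 44.9° with the vertical, i.e. θ = 90° − 44.9° = 45.1° to the horizontal. Measuring y along the incline from the free-surface line, vertical depth h = y·sinθ with sinθ = 0.708340.
With the apex down, the centroid sits h/3 = 2.04/3 = 0.68 m below the base (the top edge), so y_c = 1.5 + 0.68 = 2.18 m and h_c = 2.18 × 0.708340 = 1.54418 m.
A = ½ × 0.75 × 2.04 = 0.765 m².
Resultant F = γ·h_c·A = 10.05525 × 1.54418 × 0.765 = 11.8782 kN.
I_c = b·h³/36 = 0.75 × 2.04³/36 = 0.176868 m⁴.
Centre of pressure: y_p = y_c + I_c/(y_c·A) = 2.18 + 0.176868/(2.18 × 0.765) = 2.18 + 0.106055 = 2.28606 m along the plane.
The resultant acts 0.68 + 0.106055 = 0.786055 m (along the plate) below the hinge at the top edge, so the moment about the hinge is M = F × 0.786055 = 11.8782 × 0.786055 = 9.33692 kN·m.
A normal force at the bottom, 2.04 m from the hinge, must supply this moment: P = 9.33692/2.04 = 4.57692 kN.

P ≈ 4.58 kN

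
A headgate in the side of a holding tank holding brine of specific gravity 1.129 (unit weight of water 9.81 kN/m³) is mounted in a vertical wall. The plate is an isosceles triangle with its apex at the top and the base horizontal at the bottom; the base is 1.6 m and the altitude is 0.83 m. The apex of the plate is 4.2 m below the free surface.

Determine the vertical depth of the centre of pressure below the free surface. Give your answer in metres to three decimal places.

γ = 1.129 × 9.81 = 11.07549 kN/m³.
With the apex up, the centroid sits 2h/3 = 2 × 0.83/3 = 0.553333 m below the apex, so the centroid depth is h_c = 4.2 + 0.553333 = 4.75333 m.
A = ½ × 1.6 × 0.83 = 0.664 m².
Resultant F = γ·h_c·A = 11.07549 × 4.75333 × 0.664 = 34.9566 kN.
I_c = b·h³/36 = 1.6 × 0.83³/36 = 0.0254128 m⁴.
Centre of pressure: y_p = y_c + I_c/(y_c·A) = 4.75333 + 0.0254128/(4.75333 × 0.664) = 4.75333 + 0.00805168 = 4.76138 m along the plane.

h_p = 4.761 m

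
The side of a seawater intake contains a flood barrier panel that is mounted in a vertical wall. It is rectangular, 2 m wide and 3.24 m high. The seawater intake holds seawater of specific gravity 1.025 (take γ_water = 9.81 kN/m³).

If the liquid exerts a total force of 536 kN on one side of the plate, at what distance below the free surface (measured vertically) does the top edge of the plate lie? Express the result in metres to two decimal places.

d_top ≈ 6.61 m

γ = 1.025 × 9.81 = 10.05525 kN/m³.
A = 2 × 3.24 = 6.48 m².
From F = γ·h_c·A, the centroid depth is h_c = 536/(10.05525 × 6.48) = 8.22616 m.
The centroid lies 3.24/2 = 1.62 m below the top edge, so the top edge sits at h_top = 8.22616 − 1.62 = 6.60616 m below the surface.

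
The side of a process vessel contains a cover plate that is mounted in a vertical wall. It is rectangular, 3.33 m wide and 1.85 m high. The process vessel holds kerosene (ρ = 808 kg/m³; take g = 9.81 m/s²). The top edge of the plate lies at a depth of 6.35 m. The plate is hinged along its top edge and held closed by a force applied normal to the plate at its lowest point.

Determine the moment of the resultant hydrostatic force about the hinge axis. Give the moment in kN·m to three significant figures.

M ≈ 343 kN·m

γ = ρg = 808 × 9.81 / 1000 = 7.92648 kN/m³.
The centroid lies 1.85/2 = 0.925 m below the top edge, so the centroid depth is h_c = 6.35 + 0.925 = 7.275 m.
A = 3.33 × 1.85 = 6.1605 m².
Resultant F = γ·h_c·A = 7.92648 × 7.275 × 6.1605 = 355.246 kN.
I_c = b·h³/12 = 3.33 × 1.85³/12 = 1.75703 m⁴.
Centre of pressure: y_p = y_c + I_c/(y_c·A) = 7.275 + 1.75703/(7.275 × 6.1605) = 7.275 + 0.039204 = 7.3142 m along the plane.
The resultant acts 0.925 + 0.039204 = 0.964204 m (along the plate) below the hinge at the top edge, so the moment about the hinge is M = F × 0.964204 = 355.246 × 0.964204 = 342.53 kN·m.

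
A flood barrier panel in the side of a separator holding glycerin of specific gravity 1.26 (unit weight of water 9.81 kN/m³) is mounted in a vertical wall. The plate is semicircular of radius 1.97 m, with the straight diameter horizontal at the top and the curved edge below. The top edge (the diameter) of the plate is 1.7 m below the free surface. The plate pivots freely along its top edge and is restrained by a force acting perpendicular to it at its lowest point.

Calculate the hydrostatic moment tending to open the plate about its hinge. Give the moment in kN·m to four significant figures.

M ≈ 180.2 kN·m

γ = 1.26 × 9.81 = 12.3606 kN/m³.
The centroid of a semicircle lies 4r/(3π) = 0.836094 m from the diameter, here below the top edge, so the centroid depth is h_c = 1.7 + 0.836094 = 2.53609 m.
A = πr²/2 = π × 1.97²/2 = 6.0961 m².
Resultant F = γ·h_c·A = 12.3606 × 2.53609 × 6.0961 = 191.098 kN.
I_c = (π/8 − 8/(9π))·r⁴ = 0.109757 × 1.97⁴ = 1.65309 m⁴.
Centre of pressure: y_p = y_c + I_c/(y_c·A) = 2.53609 + 1.65309/(2.53609 × 6.0961) = 2.53609 + 0.106925 = 2.64302 m along the plane.
The resultant acts 0.836094 + 0.106925 = 0.943019 m (along the plate) below the hinge at the top edge, so the moment about the hinge is M = F × 0.943019 = 191.098 × 0.943019 = 180.209 kN·m.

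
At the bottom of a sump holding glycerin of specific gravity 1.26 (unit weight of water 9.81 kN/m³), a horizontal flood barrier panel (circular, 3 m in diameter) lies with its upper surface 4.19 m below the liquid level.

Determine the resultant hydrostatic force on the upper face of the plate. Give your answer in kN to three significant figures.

γ = 1.26 × 9.81 = 12.3606 kN/m³.
The plate is horizontal, so pressure is uniform at p = γ·h = 12.3606 × 4.19 = 51.7909 kN/m².
A = π(1.5)² = 7.06858 m².
F = p·A = 51.7909 × 7.06858 = 366.088 kN.

F ≈ 366 kN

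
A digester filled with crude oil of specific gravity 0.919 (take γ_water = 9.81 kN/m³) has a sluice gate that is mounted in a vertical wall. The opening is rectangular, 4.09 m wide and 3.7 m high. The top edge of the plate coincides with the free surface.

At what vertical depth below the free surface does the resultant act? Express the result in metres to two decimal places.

h_p = 2.47 m

γ = 0.919 × 9.81 = 9.01539 kN/m³.
The centroid lies 3.7/2 = 1.85 m below the top edge, so the centroid depth is h_c = 1.85 m.
A = 4.09 × 3.7 = 15.133 m².
Resultant F = γ·h_c·A = 9.01539 × 1.85 × 15.133 = 252.395 kN.
I_c = b·h³/12 = 4.09 × 3.7³/12 = 17.2642 m⁴.
Centre of pressure: y_p = y_c + I_c/(y_c·A) = 1.85 + 17.2642/(1.85 × 15.133) = 1.85 + 0.616666 = 2.46667 m along the plane.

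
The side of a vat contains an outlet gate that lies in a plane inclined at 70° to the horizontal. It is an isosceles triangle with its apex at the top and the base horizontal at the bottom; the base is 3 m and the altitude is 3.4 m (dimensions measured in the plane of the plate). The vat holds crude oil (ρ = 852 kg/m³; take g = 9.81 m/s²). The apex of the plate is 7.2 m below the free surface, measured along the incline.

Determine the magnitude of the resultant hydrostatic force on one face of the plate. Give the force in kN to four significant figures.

F ≈ 379.2 kN

γ = ρg = 852 × 9.81 / 1000 = 8.35812 kN/m³.
Let θ = 70° be the plate's angle to the horizontal; measure y along the incline from where the plane meets the free surface. Vertical depth h = y·sinθ with sinθ = 0.939693.
With the apex up, the centroid sits 2h/3 = 2 × 3.4/3 = 2.26667 m below the apex, so y_c = 7.2 + 2.26667 = 9.46667 m and h_c = 9.46667 × 0.939693 = 8.89576 m.
A = ½ × 3 × 3.4 = 5.1 m².
Resultant F = γ·h_c·A = 8.35812 × 8.89576 × 5.1 = 379.194 kN.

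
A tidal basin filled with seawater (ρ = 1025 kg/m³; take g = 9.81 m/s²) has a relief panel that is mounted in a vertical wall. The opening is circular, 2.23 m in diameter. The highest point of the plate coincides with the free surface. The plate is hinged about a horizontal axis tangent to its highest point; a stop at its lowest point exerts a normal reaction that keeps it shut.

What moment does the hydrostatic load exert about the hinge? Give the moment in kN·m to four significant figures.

γ = ρg = 1025 × 9.81 / 1000 = 10.05525 kN/m³.
The centroid is at the centre, 1.115 m below the top of the plate, so the centroid depth is h_c = 1.115 m.
A = π(1.115)² = 3.90571 m².
Resultant F = γ·h_c·A = 10.05525 × 1.115 × 3.90571 = 43.7893 kN.
I_c = πr⁴/4 = π × 1.115⁴/4 = 1.21392 m⁴.
Centre of pressure: y_p = y_c + I_c/(y_c·A) = 1.115 + 1.21392/(1.115 × 3.90571) = 1.115 + 0.27875 = 1.39375 m along the plane.
The resultant acts 1.115 + 0.27875 = 1.39375 m (along the plate) below the hinge at the top edge, so the moment about the hinge is M = F × 1.39375 = 43.7893 × 1.39375 = 61.0313 kN·m.

M ≈ 61.03 kN·m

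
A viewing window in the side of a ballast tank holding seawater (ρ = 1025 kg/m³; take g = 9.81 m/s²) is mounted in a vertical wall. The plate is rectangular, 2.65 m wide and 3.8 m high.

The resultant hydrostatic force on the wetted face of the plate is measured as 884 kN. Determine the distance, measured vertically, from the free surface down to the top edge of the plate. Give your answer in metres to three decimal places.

d_top ≈ 6.830 m

γ = ρg = 1025 × 9.81 / 1000 = 10.05525 kN/m³.
A = 2.65 × 3.8 = 10.07 m².
From F = γ·h_c·A, the centroid depth is h_c = 884/(10.05525 × 10.07) = 8.73032 m.
The centroid lies 3.8/2 = 1.9 m below the top edge, so the top edge sits at h_top = 8.73032 − 1.9 = 6.83032 m below the surface.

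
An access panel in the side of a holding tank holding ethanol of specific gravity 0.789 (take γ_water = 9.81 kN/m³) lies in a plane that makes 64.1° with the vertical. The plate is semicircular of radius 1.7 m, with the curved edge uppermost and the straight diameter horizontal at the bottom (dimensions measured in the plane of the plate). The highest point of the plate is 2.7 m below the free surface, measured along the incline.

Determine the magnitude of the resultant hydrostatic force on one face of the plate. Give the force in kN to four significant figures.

γ = 0.789 × 9.81 = 7.74009 kN/m³.
The plate makes 64.1° with the vertical, i.e. θ = 90° − 64.1° = 25.9° to the horizontal. Measuring y along the incline from the free-surface line, vertical depth h = y·sinθ with sinθ = 0.436802.
The centroid lies 4r/(3π) = 0.721502 m above the diameter, so r − 4r/(3π) = 1.7 − 0.721502 = 0.978498 m below the topmost point, so y_c = 2.7 + 0.978498 = 3.6785 m and h_c = 3.6785 × 0.436802 = 1.60678 m.
A = πr²/2 = π × 1.7²/2 = 4.5396 m².
Resultant F = γ·h_c·A = 7.74009 × 1.60678 × 4.5396 = 56.4573 kN.

F ≈ 56.46 kN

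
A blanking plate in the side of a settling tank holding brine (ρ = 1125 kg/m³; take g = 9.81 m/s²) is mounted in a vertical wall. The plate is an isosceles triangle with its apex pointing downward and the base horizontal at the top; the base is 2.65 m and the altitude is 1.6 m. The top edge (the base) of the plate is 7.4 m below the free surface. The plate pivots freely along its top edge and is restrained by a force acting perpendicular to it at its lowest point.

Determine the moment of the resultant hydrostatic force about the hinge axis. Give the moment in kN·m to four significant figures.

γ = ρg = 1125 × 9.81 / 1000 = 11.03625 kN/m³.
With the apex down, the centroid sits h/3 = 1.6/3 = 0.533333 m below the base (the top edge), so the centroid depth is h_c = 7.4 + 0.533333 = 7.93333 m.
A = ½ × 2.65 × 1.6 = 2.12 m².
Resultant F = γ·h_c·A = 11.03625 × 7.93333 × 2.12 = 185.615 kN.
I_c = b·h³/36 = 2.65 × 1.6³/36 = 0.301511 m⁴.
Centre of pressure: y_p = y_c + I_c/(y_c·A) = 7.93333 + 0.301511/(7.93333 × 2.12) = 7.93333 + 0.0179272 = 7.95126 m along the plane.
The resultant acts 0.533333 + 0.0179272 = 0.55126 m (along the plate) below the hinge at the top edge, so the moment about the hinge is M = F × 0.55126 = 185.615 × 0.55126 = 102.322 kN·m.

M ≈ 102.3 kN·m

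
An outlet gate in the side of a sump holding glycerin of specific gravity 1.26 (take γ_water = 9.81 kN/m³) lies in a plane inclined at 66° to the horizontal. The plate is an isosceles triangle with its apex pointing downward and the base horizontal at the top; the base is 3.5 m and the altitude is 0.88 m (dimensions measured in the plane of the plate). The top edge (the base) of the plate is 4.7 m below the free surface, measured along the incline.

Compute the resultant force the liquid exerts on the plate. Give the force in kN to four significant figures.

F ≈ 86.83 kN

γ = 1.26 × 9.81 = 12.3606 kN/m³.
Let θ = 66° be the plate's angle to the horizontal; measure y along the incline from where the plane meets the free surface. Vertical depth h = y·sinθ with sinθ = 0.913545.
With the apex down, the centroid sits h/3 = 0.88/3 = 0.293333 m below the base (the top edge), so y_c = 4.7 + 0.293333 = 4.99333 m and h_c = 4.99333 × 0.913545 = 4.56163 m.
A = ½ × 3.5 × 0.88 = 1.54 m².
Resultant F = γ·h_c·A = 12.3606 × 4.56163 × 1.54 = 86.8321 kN.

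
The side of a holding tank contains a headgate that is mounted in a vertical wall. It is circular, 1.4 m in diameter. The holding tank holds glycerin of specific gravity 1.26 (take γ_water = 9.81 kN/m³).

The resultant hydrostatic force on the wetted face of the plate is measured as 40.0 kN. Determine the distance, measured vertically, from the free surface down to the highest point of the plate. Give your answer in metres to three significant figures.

γ = 1.26 × 9.81 = 12.3606 kN/m³.
A = π(0.7)² = 1.53938 m².
From F = γ·h_c·A, the centroid depth is h_c = 40.0/(12.3606 × 1.53938) = 2.1022 m.
The centroid is at the centre, 0.7 m below the top of the plate, so the highest point sits at h_top = 2.1022 − 0.7 = 1.4022 m below the surface.

d_top ≈ 1.40 m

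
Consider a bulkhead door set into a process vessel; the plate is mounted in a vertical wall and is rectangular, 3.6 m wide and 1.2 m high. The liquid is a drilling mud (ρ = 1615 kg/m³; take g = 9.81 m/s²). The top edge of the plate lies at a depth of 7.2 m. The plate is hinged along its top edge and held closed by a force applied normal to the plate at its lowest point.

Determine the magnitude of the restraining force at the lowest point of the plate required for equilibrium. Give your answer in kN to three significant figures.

γ = ρg = 1615 × 9.81 / 1000 = 15.84315 kN/m³.
The centroid lies 1.2/2 = 0.6 m below the top edge, so the centroid depth is h_c = 7.2 + 0.6 = 7.8 m.
A = 3.6 × 1.2 = 4.32 m².
Resultant F = γ·h_c·A = 15.84315 × 7.8 × 4.32 = 533.851 kN.
I_c = b·h³/12 = 3.6 × 1.2³/12 = 0.5184 m⁴.
Centre of pressure: y_p = y_c + I_c/(y_c·A) = 7.8 + 0.5184/(7.8 × 4.32) = 7.8 + 0.0153846 = 7.81538 m along the plane.
The resultant acts 0.6 + 0.0153846 = 0.615385 m (along the plate) below the hinge at the top edge, so the moment about the hinge is M = F × 0.615385 = 533.851 × 0.615385 = 328.524 kN·m.
A normal force at the bottom, 1.2 m from the hinge, must supply this moment: P = 328.524/1.2 = 273.77 kN.

P ≈ 274 kN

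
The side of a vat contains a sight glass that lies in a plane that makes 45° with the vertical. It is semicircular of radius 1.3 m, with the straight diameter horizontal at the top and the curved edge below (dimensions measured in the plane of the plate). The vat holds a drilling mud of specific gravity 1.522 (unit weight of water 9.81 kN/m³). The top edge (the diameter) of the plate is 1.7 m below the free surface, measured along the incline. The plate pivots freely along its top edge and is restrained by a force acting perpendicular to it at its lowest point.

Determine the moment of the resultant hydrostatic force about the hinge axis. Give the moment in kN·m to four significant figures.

γ = 1.522 × 9.81 = 14.93082 kN/m³.
The plate makes 45° with the vertical, i.e. θ = 90° − 45° = 45° to the horizontal. Measuring y along the incline from the free-surface line, vertical depth h = y·sinθ with sinθ = 0.707107.
The centroid of a semicircle lies 4r/(3π) = 0.551737 m from the diameter, here below the top edge, so y_c = 1.7 + 0.551737 = 2.25174 m and h_c = 2.25174 × 0.707107 = 1.59222 m.
A = πr²/2 = π × 1.3²/2 = 2.65465 m².
Resultant F = γ·h_c·A = 14.93082 × 1.59222 × 2.65465 = 63.1094 kN.
I_c = (π/8 − 8/(9π))·r⁴ = 0.109757 × 1.3⁴ = 0.313477 m⁴.
Centre of pressure: y_p = y_c + I_c/(y_c·A) = 2.25174 + 0.313477/(2.25174 × 2.65465) = 2.25174 + 0.0524421 = 2.30418 m along the plane.
The resultant acts 0.551737 + 0.0524421 = 0.604179 m (along the plate) below the hinge at the top edge, so the moment about the hinge is M = F × 0.604179 = 63.1094 × 0.604179 = 38.1294 kN·m.

M ≈ 38.13 kN·m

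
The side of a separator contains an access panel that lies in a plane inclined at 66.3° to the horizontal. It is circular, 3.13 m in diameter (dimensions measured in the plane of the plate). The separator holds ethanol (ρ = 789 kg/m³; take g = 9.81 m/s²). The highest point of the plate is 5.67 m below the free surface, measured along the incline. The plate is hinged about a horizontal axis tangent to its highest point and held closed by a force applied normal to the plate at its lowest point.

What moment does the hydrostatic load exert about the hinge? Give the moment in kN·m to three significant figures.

γ = ρg = 789 × 9.81 / 1000 = 7.74009 kN/m³.
Let θ = 66.3° be the plate's angle to the horizontal; measure y along the incline from where the plane meets the free surface. Vertical depth h = y·sinθ with sinθ = 0.915663.
The centroid is at the centre, 1.565 m below the top of the plate, so y_c = 5.67 + 1.565 = 7.235 m and h_c = 7.235 × 0.915663 = 6.62482 m.
A = π(1.565)² = 7.69447 m².
Resultant F = γ·h_c·A = 7.74009 × 6.62482 × 7.69447 = 394.547 kN.
I_c = πr⁴/4 = π × 1.565⁴/4 = 4.71137 m⁴.
Centre of pressure: y_p = y_c + I_c/(y_c·A) = 7.235 + 4.71137/(7.235 × 7.69447) = 7.235 + 0.0846311 = 7.31963 m along the plane.
The resultant acts 1.565 + 0.0846311 = 1.64963 m (along the plate) below the hinge at the top edge, so the moment about the hinge is M = F × 1.64963 = 394.547 × 1.64963 = 650.857 kN·m.

M ≈ 651 kN·m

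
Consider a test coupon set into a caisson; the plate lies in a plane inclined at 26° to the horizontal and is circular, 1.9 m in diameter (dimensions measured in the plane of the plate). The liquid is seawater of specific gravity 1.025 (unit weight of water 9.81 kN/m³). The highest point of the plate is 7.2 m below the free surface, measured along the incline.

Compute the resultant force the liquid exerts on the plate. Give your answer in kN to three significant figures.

F ≈ 102 kN

γ = 1.025 × 9.81 = 10.05525 kN/m³.
Let θ = 26° be the plate's angle to the horizontal; measure y along the incline from where the plane meets the free surface. Vertical depth h = y·sinθ with sinθ = 0.438371.
The centroid is at the centre, 0.95 m below the top of the plate, so y_c = 7.2 + 0.95 = 8.15 m and h_c = 8.15 × 0.438371 = 3.57272 m.
A = π(0.95)² = 2.83529 m².
Resultant F = γ·h_c·A = 10.05525 × 3.57272 × 2.83529 = 101.857 kN.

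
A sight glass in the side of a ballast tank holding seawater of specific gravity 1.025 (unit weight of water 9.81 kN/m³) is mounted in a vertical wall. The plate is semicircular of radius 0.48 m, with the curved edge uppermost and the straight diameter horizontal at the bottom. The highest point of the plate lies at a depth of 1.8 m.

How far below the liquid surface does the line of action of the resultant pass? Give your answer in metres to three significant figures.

h_p = 2.08 m

γ = 1.025 × 9.81 = 10.05525 kN/m³.
The centroid lies 4r/(3π) = 0.203718 m above the diameter, so r − 4r/(3π) = 0.48 − 0.203718 = 0.276282 m below the topmost point, so the centroid depth is h_c = 1.8 + 0.276282 = 2.07628 m.
A = πr²/2 = π × 0.48²/2 = 0.361911 m².
Resultant F = γ·h_c·A = 10.05525 × 2.07628 × 0.361911 = 7.5558 kN.
I_c = (π/8 − 8/(9π))·r⁴ = 0.109757 × 0.48⁴ = 0.00582636 m⁴.
Centre of pressure: y_p = y_c + I_c/(y_c·A) = 2.07628 + 0.00582636/(2.07628 × 0.361911) = 2.07628 + 0.00775371 = 2.08403 m along the plane.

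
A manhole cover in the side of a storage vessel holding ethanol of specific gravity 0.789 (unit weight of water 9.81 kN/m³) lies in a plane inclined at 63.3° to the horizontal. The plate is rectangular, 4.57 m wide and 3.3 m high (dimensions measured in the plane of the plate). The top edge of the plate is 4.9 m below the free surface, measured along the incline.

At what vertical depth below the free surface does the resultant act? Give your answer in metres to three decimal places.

γ = 0.789 × 9.81 = 7.74009 kN/m³.
Let θ = 63.3° be the plate's angle to the horizontal; measure y along the incline from where the plane meets the free surface. Vertical depth h = y·sinθ with sinθ = 0.893371.
The centroid lies 3.3/2 = 1.65 m below the top edge, so y_c = 4.9 + 1.65 = 6.55 m and h_c = 6.55 × 0.893371 = 5.85158 m.
A = 4.57 × 3.3 = 15.081 m².
Resultant F = γ·h_c·A = 7.74009 × 5.85158 × 15.081 = 683.045 kN.
I_c = b·h³/12 = 4.57 × 3.3³/12 = 13.686 m⁴.
Centre of pressure: y_p = y_c + I_c/(y_c·A) = 6.55 + 13.686/(6.55 × 15.081) = 6.55 + 0.13855 = 6.68855 m along the plane.
Vertically, h_p = y_p·sinθ = 6.68855 × 0.893371 = 5.97536 m.

h_p = 5.975 m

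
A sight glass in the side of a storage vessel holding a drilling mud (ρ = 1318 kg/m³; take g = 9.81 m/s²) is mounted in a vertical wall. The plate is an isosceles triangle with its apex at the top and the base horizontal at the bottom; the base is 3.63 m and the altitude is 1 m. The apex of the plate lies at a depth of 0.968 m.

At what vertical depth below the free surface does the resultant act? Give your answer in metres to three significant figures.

γ = ρg = 1318 × 9.81 / 1000 = 12.92958 kN/m³.
With the apex up, the centroid sits 2h/3 = 2 × 1/3 = 0.666667 m below the apex, so the centroid depth is h_c = 0.968 + 0.666667 = 1.63467 m.
A = ½ × 3.63 × 1 = 1.815 m².
Resultant F = γ·h_c·A = 12.92958 × 1.63467 × 1.815 = 38.3611 kN.
I_c = b·h³/36 = 3.63 × 1³/36 = 0.100833 m⁴.
Centre of pressure: y_p = y_c + I_c/(y_c·A) = 1.63467 + 0.100833/(1.63467 × 1.815) = 1.63467 + 0.0339857 = 1.66866 m along the plane.

h_p = 1.67 m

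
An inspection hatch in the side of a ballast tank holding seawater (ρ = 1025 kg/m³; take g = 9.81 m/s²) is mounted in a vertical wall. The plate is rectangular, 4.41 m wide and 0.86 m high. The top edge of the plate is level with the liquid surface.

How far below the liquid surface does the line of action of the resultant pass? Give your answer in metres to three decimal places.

γ = ρg = 1025 × 9.81 / 1000 = 10.05525 kN/m³.
The centroid lies 0.86/2 = 0.43 m below the top edge, so the centroid depth is h_c = 0.43 m.
A = 4.41 × 0.86 = 3.7926 m².
Resultant F = γ·h_c·A = 10.05525 × 0.43 × 3.7926 = 16.3983 kN.
I_c = b·h³/12 = 4.41 × 0.86³/12 = 0.233751 m⁴.
Centre of pressure: y_p = y_c + I_c/(y_c·A) = 0.43 + 0.233751/(0.43 × 3.7926) = 0.43 + 0.143334 = 0.573334 m along the plane.

h_p = 0.573 m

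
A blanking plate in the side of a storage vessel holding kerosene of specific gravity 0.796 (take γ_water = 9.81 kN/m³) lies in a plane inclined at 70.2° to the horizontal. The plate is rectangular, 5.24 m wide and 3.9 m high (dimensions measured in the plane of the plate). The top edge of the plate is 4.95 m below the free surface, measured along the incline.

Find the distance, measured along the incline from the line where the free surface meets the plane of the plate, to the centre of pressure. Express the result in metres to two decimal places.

y_p = 7.08 m

γ = 0.796 × 9.81 = 7.80876 kN/m³.
Let θ = 70.2° be the plate's angle to the horizontal; measure y along the incline from where the plane meets the free surface. Vertical depth h = y·sinθ with sinθ = 0.940881.
The centroid lies 3.9/2 = 1.95 m below the top edge, so y_c = 4.95 + 1.95 = 6.9 m and h_c = 6.9 × 0.940881 = 6.49208 m.
A = 5.24 × 3.9 = 20.436 m².
Resultant F = γ·h_c·A = 7.80876 × 6.49208 × 20.436 = 1036 kN.
I_c = b·h³/12 = 5.24 × 3.9³/12 = 25.9026 m⁴.
Centre of pressure: y_p = y_c + I_c/(y_c·A) = 6.9 + 25.9026/(6.9 × 20.436) = 6.9 + 0.183695 = 7.0837 m along the plane.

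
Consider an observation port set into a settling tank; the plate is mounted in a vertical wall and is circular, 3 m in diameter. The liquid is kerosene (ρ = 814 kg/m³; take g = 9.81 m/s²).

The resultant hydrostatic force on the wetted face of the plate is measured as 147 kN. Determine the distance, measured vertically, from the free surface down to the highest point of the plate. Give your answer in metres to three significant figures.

d_top ≈ 1.10 m

γ = ρg = 814 × 9.81 / 1000 = 7.98534 kN/m³.
A = π(1.5)² = 7.06858 m².
From F = γ·h_c·A, the centroid depth is h_c = 147/(7.98534 × 7.06858) = 2.6043 m.
The centroid is at the centre, 1.5 m below the top of the plate, so the highest point sits at h_top = 2.6043 − 1.5 = 1.1043 m below the surface.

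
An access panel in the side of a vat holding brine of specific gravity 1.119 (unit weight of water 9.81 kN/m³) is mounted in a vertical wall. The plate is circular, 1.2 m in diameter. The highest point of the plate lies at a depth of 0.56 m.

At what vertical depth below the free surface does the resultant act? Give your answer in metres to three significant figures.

γ = 1.119 × 9.81 = 10.97739 kN/m³.
The centroid is at the centre, 0.6 m below the top of the plate, so the centroid depth is h_c = 0.56 + 0.6 = 1.16 m.
A = π(0.6)² = 1.13097 m².
Resultant F = γ·h_c·A = 10.97739 × 1.16 × 1.13097 = 14.4015 kN.
I_c = πr⁴/4 = π × 0.6⁴/4 = 0.101788 m⁴.
Centre of pressure: y_p = y_c + I_c/(y_c·A) = 1.16 + 0.101788/(1.16 × 1.13097) = 1.16 + 0.0775867 = 1.23759 m along the plane.

h_p = 1.24 m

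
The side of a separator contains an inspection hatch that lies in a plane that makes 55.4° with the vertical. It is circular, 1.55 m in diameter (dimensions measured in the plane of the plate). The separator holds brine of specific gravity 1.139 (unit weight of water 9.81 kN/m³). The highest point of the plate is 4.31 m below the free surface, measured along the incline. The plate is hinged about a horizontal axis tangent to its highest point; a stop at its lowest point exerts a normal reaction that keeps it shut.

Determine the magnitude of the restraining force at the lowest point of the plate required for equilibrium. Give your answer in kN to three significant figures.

γ = 1.139 × 9.81 = 11.17359 kN/m³.
The plate makes 55.4° with the vertical, i.e. θ = 90° − 55.4° = 34.6° to the horizontal. Measuring y along the incline from the free-surface line, vertical depth h = y·sinθ with sinθ = 0.567844.
The centroid is at the centre, 0.775 m below the top of the plate, so y_c = 4.31 + 0.775 = 5.085 m and h_c = 5.085 × 0.567844 = 2.88749 m.
A = π(0.775)² = 1.88692 m².
Resultant F = γ·h_c·A = 11.17359 × 2.88749 × 1.88692 = 60.8789 kN.
I_c = πr⁴/4 = π × 0.775⁴/4 = 0.283333 m⁴.
Centre of pressure: y_p = y_c + I_c/(y_c·A) = 5.085 + 0.283333/(5.085 × 1.88692) = 5.085 + 0.0295293 = 5.11453 m along the plane.
The resultant acts 0.775 + 0.0295293 = 0.804529 m (along the plate) below the hinge at the top edge, so the moment about the hinge is M = F × 0.804529 = 60.8789 × 0.804529 = 48.9788 kN·m.
A normal force at the bottom, 1.55 m from the hinge, must supply this moment: P = 48.9788/1.55 = 31.5992 kN.

P ≈ 31.6 kN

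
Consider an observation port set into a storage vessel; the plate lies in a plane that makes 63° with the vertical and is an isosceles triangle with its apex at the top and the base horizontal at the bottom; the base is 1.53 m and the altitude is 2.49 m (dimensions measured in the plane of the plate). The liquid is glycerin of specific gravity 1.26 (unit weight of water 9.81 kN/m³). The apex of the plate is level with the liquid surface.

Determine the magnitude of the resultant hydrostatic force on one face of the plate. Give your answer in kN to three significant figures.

γ = 1.26 × 9.81 = 12.3606 kN/m³.
The plate makes 63° with the vertical, i.e. θ = 90° − 63° = 27° to the horizontal. Measuring y along the incline from the free-surface line, vertical depth h = y·sinθ with sinθ = 0.453990.
With the apex up, the centroid sits 2h/3 = 2 × 2.49/3 = 1.66 m below the apex, so y_c = 1.66 m and h_c = 1.66 × 0.453990 = 0.753623 m.
A = ½ × 1.53 × 2.49 = 1.90485 m².
Resultant F = γ·h_c·A = 12.3606 × 0.753623 × 1.90485 = 17.7441 kN.

F ≈ 17.7 kN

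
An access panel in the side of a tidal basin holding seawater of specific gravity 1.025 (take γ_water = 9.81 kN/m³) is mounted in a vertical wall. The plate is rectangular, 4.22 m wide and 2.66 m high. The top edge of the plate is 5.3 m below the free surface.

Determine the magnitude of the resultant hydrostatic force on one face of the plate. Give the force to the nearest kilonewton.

γ = 1.025 × 9.81 = 10.05525 kN/m³.
The centroid lies 2.66/2 = 1.33 m below the top edge, so the centroid depth is h_c = 5.3 + 1.33 = 6.63 m.
A = 4.22 × 2.66 = 11.2252 m².
Resultant F = γ·h_c·A = 10.05525 × 6.63 × 11.2252 = 748.343 kN.

F ≈ 748 kN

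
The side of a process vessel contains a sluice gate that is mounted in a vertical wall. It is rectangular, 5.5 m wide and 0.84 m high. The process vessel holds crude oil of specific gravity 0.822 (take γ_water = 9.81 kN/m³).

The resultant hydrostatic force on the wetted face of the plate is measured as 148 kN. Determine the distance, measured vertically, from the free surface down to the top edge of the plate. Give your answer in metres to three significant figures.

d_top ≈ 3.55 m

γ = 0.822 × 9.81 = 8.06382 kN/m³.
A = 5.5 × 0.84 = 4.62 m².
From F = γ·h_c·A, the centroid depth is h_c = 148/(8.06382 × 4.62) = 3.97264 m.
The centroid lies 0.84/2 = 0.42 m below the top edge, so the top edge sits at h_top = 3.97264 − 0.42 = 3.55264 m below the surface.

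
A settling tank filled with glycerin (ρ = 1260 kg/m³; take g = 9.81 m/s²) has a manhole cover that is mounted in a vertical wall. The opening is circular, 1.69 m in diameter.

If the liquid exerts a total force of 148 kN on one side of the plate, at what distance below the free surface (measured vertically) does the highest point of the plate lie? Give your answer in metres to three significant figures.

d_top ≈ 4.49 m

γ = ρg = 1260 × 9.81 / 1000 = 12.3606 kN/m³.
A = π(0.845)² = 2.24318 m².
From F = γ·h_c·A, the centroid depth is h_c = 148/(12.3606 × 2.24318) = 5.33775 m.
The centroid is at the centre, 0.845 m below the top of the plate, so the highest point sits at h_top = 5.33775 − 0.845 = 4.49275 m below the surface.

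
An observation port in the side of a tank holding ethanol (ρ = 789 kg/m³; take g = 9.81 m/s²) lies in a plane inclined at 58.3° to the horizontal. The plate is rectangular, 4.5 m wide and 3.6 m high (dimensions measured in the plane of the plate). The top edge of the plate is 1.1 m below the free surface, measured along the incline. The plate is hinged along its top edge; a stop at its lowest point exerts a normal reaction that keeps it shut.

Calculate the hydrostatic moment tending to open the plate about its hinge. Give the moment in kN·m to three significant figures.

γ = ρg = 789 × 9.81 / 1000 = 7.74009 kN/m³.
Let θ = 58.3° be the plate's angle to the horizontal; measure y along the incline from where the plane meets the free surface. Vertical depth h = y·sinθ with sinθ = 0.850811.
The centroid lies 3.6/2 = 1.8 m below the top edge, so y_c = 1.1 + 1.8 = 2.9 m and h_c = 2.9 × 0.850811 = 2.46735 m.
A = 4.5 × 3.6 = 16.2 m².
Resultant F = γ·h_c·A = 7.74009 × 2.46735 × 16.2 = 309.38 kN.
I_c = b·h³/12 = 4.5 × 3.6³/12 = 17.496 m⁴.
Centre of pressure: y_p = y_c + I_c/(y_c·A) = 2.9 + 17.496/(2.9 × 16.2) = 2.9 + 0.372414 = 3.27241 m along the plane.
The resultant acts 1.8 + 0.372414 = 2.17241 m (along the plate) below the hinge at the top edge, so the moment about the hinge is M = F × 2.17241 = 309.38 × 2.17241 = 672.1 kN·m.

M ≈ 672 kN·m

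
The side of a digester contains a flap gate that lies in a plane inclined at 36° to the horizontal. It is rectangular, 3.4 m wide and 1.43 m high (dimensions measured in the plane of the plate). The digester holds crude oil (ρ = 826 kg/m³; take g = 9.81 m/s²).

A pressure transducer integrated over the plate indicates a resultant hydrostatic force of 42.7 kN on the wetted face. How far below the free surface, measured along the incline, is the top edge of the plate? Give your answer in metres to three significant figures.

γ = ρg = 826 × 9.81 / 1000 = 8.10306 kN/m³.
A = 3.4 × 1.43 = 4.862 m².
From F = γ·h_c·A, the centroid depth is h_c = 42.7/(8.10306 × 4.862) = 1.08384 m.
Let θ = 36° be the plate's angle to the horizontal; measure y along the incline from where the plane meets the free surface. Vertical depth h = y·sinθ with sinθ = 0.587785.
Along the incline, y_c = h_c/sinθ = 1.08384/0.587785 = 1.84394 m.
The centroid lies 1.43/2 = 0.715 m below the top edge, so the top edge sits at y_top = 1.84394 − 0.715 = 1.12894 m along the incline.

y_top ≈ 1.13 m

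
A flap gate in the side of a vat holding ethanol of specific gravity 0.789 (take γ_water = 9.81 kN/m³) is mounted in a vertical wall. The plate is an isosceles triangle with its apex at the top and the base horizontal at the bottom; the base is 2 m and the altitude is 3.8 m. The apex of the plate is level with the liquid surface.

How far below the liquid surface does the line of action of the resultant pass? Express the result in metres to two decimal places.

h_p = 2.85 m

γ = 0.789 × 9.81 = 7.74009 kN/m³.
With the apex up, the centroid sits 2h/3 = 2 × 3.8/3 = 2.53333 m below the apex, so the centroid depth is h_c = 2.53333 m.
A = ½ × 2 × 3.8 = 3.8 m².
Resultant F = γ·h_c·A = 7.74009 × 2.53333 × 3.8 = 74.5112 kN.
I_c = b·h³/36 = 2 × 3.8³/36 = 3.04844 m⁴.
Centre of pressure: y_p = y_c + I_c/(y_c·A) = 2.53333 + 3.04844/(2.53333 × 3.8) = 2.53333 + 0.316667 = 2.85 m along the plane.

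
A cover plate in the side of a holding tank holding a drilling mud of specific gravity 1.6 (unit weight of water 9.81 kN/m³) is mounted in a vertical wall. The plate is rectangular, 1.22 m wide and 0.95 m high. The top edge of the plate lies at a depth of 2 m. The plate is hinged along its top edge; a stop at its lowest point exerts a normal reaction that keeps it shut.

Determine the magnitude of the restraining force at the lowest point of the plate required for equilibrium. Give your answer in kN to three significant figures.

γ = 1.6 × 9.81 = 15.696 kN/m³.
The centroid lies 0.95/2 = 0.475 m below the top edge, so the centroid depth is h_c = 2 + 0.475 = 2.475 m.
A = 1.22 × 0.95 = 1.159 m².
Resultant F = γ·h_c·A = 15.696 × 2.475 × 1.159 = 45.0244 kN.
I_c = b·h³/12 = 1.22 × 0.95³/12 = 0.0871665 m⁴.
Centre of pressure: y_p = y_c + I_c/(y_c·A) = 2.475 + 0.0871665/(2.475 × 1.159) = 2.475 + 0.0303872 = 2.50539 m along the plane.
The resultant acts 0.475 + 0.0303872 = 0.505387 m (along the plate) below the hinge at the top edge, so the moment about the hinge is M = F × 0.505387 = 45.0244 × 0.505387 = 22.7547 kN·m.
A normal force at the bottom, 0.95 m from the hinge, must supply this moment: P = 22.7547/0.95 = 23.9523 kN.

P ≈ 24.0 kN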